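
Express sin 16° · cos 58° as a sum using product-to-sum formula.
sin 16° cos 58° = (1/2)[sin(16°+58°) + sin(16°-58°)]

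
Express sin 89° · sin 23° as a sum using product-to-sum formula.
sin 89° sin 23° = (1/2)[cos(89°-23°) - cos(89°+23°)]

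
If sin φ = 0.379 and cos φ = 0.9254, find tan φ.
tan φ = sin φ / cos φ = 0.4096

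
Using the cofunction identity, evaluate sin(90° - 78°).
sin(90° - 78°) = cos(78°) = 0.2079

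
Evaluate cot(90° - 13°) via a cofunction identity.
cot(90° - 13°) = tan(13°) = 0.2309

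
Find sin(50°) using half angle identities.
sin(50°) = √((1 - cos 100°)/2) = 0.766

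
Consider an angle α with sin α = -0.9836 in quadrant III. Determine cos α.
cos α = ±√(1 - sin²α) = -0.1804 (negative in QIII)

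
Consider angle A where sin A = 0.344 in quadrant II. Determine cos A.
cos A = ±√(1 - sin²A) = -0.939 (negative in QII)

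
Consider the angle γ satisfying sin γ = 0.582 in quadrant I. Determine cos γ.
cos γ = √(1 - sin²γ) = 0.8132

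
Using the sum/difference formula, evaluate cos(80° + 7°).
cos(80° + 7°) = cos 80° cos 7° - sin 80° sin 7° = 0.05234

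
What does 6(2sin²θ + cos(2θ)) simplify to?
6(2sin²θ + cos(2θ)) = 6 (using Double angle)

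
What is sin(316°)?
sin(316°) = -0.6947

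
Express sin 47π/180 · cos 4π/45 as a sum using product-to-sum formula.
sin 47π/180 cos 4π/45 = (1/2)[sin(47π/180+4π/45) + sin(47π/180-4π/45)]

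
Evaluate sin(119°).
sin(119°) = 0.8746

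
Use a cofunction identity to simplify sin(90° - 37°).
sin(90° - 37°) = cos(37°)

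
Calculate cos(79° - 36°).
cos(79° - 36°) = cos 79° cos 36° + sin 79° sin 36° = 0.7314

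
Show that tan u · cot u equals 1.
LHS = (sin u/cos u) · (cos u/sin u) = 1 = RHS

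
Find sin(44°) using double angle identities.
sin(44°) = 2 sin 22° cos 22° = 0.6947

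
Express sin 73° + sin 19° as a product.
sin 73° + sin 19° = 2 sin(46°) cos(27°)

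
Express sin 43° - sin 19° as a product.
sin 43° - sin 19° = 2 cos(31°) sin(12°)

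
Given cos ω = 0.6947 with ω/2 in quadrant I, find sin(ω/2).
sin(ω/2) = ±√((1 - cos ω)/2); positive since ω/2 ∈ QI, so sin(ω/2) = 0.3907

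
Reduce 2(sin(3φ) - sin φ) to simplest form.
2(sin(3φ) - sin φ) = 2(2 cos(2φ) sin φ) (using Sum-to-product)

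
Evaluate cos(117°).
cos(117°) = -0.454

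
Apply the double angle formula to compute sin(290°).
sin(290°) = 2 sin 145° cos 145° = -0.9397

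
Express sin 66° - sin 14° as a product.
sin 66° - sin 14° = 2 cos(40°) sin(26°)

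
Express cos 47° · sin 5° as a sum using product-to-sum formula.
cos 47° sin 5° = (1/2)[sin(47°+5°) - sin(47°-5°)]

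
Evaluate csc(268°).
csc(268°) = -1.001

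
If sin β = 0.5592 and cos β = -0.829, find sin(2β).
sin(2β) = 2 sin β cos β = -0.9272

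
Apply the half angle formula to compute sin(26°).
sin(26°) = √((1 - cos 52°)/2) = 0.4384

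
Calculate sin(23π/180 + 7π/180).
sin(23π/180 + 7π/180) = sin 23π/180 cos 7π/180 + cos 23π/180 sin 7π/180 = 1/2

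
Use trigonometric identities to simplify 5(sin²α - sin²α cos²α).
5(sin²α - sin²α cos²α) = 5(sin⁴α) (using Factoring)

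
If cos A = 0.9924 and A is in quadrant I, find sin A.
sin A = 0.1231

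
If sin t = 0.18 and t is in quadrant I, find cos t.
cos t = 0.9837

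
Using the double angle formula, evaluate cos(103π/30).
cos(103π/30) = cos²103π/60 - sin²103π/60 = -0.2079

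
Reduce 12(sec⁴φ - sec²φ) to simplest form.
12(sec⁴φ - sec²φ) = 12(tan⁴φ + tan²φ) (using Pythagorean)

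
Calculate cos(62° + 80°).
cos(62° + 80°) = cos 62° cos 80° - sin 62° sin 80° = -0.788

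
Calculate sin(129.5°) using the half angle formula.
sin(129.5°) = √((1 - cos 259°)/2) = 0.7716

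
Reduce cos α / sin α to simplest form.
cos α / sin α = cot α (using Quotient identity)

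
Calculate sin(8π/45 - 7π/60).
sin(8π/45 - 7π/60) = sin 8π/45 cos 7π/60 - cos 8π/45 sin 7π/60 = 0.1908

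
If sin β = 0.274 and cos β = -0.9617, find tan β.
tan β = sin β / cos β = -0.2849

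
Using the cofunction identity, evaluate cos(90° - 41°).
cos(90° - 41°) = sin(41°) = 0.6561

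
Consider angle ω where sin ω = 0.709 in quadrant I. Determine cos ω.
cos ω = √(1 - sin²ω) = 0.7052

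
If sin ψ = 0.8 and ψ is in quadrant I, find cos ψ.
cos ψ = 0.6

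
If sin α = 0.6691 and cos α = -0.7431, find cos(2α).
cos(2α) = cos²α - sin²α = 0.1045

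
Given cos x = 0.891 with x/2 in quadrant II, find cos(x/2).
cos(x/2) = ±√((1 + cos x)/2); negative since x/2 ∈ QII, so cos(x/2) = -0.9724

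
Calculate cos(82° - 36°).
cos(82° - 36°) = cos 82° cos 36° + sin 82° sin 36° = 0.6947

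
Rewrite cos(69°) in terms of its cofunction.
cos(69°) = sin(90° - 69°) = sin(21°)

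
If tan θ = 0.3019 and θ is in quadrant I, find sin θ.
sin θ = 0.289 (using tan²θ + 1 = sec²θ)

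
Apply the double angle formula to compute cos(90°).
cos(90°) = cos²45° - sin²45° = 0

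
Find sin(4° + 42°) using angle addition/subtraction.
sin(4° + 42°) = sin 4° cos 42° + cos 4° sin 42° = 0.7193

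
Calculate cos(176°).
cos(176°) = -0.9976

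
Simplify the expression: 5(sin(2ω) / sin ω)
5(sin(2ω) / sin ω) = 5(2 cos ω) (using Double angle)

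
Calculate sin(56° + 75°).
sin(56° + 75°) = sin 56° cos 75° + cos 56° sin 75° = 0.7547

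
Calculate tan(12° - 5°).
tan(12° - 5°) = (tan 12° - tan 5°)/(1 + tan 12° tan 5°) = 0.1228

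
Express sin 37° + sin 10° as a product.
sin 37° + sin 10° = 2 sin(23.5°) cos(13.5°)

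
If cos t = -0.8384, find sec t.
sec t = 1/cos t = -1.193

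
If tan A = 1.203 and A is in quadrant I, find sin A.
sin A = 0.769 (using tan²A + 1 = sec²A)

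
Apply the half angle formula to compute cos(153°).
cos(153°) = -√((1 + cos 306°)/2) = -0.891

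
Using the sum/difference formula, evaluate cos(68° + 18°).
cos(68° + 18°) = cos 68° cos 18° - sin 68° sin 18° = 0.06976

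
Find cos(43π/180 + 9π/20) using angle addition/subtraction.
cos(43π/180 + 9π/20) = cos 43π/180 cos 9π/20 - sin 43π/180 sin 9π/20 = -0.5592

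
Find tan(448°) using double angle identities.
tan(448°) = 2 tan 224° / (1 - tan²224°) = 28.64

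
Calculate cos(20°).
cos(20°) = 0.9397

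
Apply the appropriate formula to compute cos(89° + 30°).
cos(89° + 30°) = cos 89° cos 30° - sin 89° sin 30° = -0.4848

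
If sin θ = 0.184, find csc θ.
csc θ = 1/sin θ = 5.435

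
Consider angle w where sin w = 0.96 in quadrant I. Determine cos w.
cos w = √(1 - sin²w) = 0.28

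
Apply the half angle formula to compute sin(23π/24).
sin(23π/24) = √((1 - cos 23π/12)/2) = 0.1305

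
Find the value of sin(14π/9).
sin(14π/9) = -0.9848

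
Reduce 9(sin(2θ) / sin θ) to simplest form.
9(sin(2θ) / sin θ) = 9(2 cos θ) (using Double angle)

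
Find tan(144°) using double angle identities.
tan(144°) = 2 tan 72° / (1 - tan²72°) = -0.7265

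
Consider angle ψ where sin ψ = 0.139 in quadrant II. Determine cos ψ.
cos ψ = ±√(1 - sin²ψ) = -0.9903 (negative in QII)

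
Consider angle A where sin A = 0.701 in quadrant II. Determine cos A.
cos A = ±√(1 - sin²A) = -0.7132 (negative in QII)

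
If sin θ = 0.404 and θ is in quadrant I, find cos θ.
cos θ = 0.9148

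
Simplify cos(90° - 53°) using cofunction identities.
cos(90° - 53°) = sin(53°)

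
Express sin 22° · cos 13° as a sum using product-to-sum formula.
sin 22° cos 13° = (1/2)[sin(22°+13°) + sin(22°-13°)]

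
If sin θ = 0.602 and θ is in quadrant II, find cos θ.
cos θ = -0.7985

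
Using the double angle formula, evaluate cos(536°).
cos(536°) = cos²268° - sin²268° = -0.9976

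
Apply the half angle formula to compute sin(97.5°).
sin(97.5°) = √((1 - cos 195°)/2) = 0.9914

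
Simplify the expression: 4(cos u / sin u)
4(cos u / sin u) = 4(cot u) (using Quotient identity)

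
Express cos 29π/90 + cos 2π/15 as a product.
cos 29π/90 + cos 2π/15 = 2 cos(41π/180) cos(17π/180)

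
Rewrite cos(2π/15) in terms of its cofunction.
cos(2π/15) = sin(π/2 - 2π/15) = sin(11π/30)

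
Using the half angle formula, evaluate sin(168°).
sin(168°) = √((1 - cos 336°)/2) = 0.2079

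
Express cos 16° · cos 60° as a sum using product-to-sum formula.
cos 16° cos 60° = (1/2)[cos(16°-60°) + cos(16°+60°)]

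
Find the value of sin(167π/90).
sin(167π/90) = -0.4384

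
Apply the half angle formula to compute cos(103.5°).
cos(103.5°) = -√((1 + cos 207°)/2) = -0.2334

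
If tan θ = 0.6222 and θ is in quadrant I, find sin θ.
sin θ = 0.5283 (using tan²θ + 1 = sec²θ)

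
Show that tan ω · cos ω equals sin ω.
LHS = (sin ω/cos ω) · cos ω = sin ω = RHS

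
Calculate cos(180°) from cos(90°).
cos(180°) = cos²90° - sin²90° = -1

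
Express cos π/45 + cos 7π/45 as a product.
cos π/45 + cos 7π/45 = 2 cos(4π/45) cos(-π/15)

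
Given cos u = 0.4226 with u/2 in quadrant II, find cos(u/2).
cos(u/2) = ±√((1 + cos u)/2); negative since u/2 ∈ QII, so cos(u/2) = -0.8434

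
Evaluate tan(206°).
tan(206°) = 0.4877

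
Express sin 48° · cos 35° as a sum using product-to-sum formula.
sin 48° cos 35° = (1/2)[sin(48°+35°) + sin(48°-35°)]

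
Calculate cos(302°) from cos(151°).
cos(302°) = cos²151° - sin²151° = 0.5299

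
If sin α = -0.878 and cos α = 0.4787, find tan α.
tan α = sin α / cos α = -1.834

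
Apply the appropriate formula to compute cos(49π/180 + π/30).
cos(49π/180 + π/30) = cos 49π/180 cos π/30 - sin 49π/180 sin π/30 = 0.5736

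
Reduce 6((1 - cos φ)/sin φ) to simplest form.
6((1 - cos φ)/sin φ) = 6(tan(φ/2)) (using Half angle)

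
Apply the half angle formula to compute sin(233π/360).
sin(233π/360) = √((1 - cos 233π/180)/2) = 0.8949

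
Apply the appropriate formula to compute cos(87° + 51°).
cos(87° + 51°) = cos 87° cos 51° - sin 87° sin 51° = -0.7431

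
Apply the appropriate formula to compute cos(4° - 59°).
cos(4° - 59°) = cos 4° cos 59° + sin 4° sin 59° = 0.5736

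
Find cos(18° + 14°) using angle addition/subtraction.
cos(18° + 14°) = cos 18° cos 14° - sin 18° sin 14° = 0.848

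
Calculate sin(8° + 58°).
sin(8° + 58°) = sin 8° cos 58° + cos 8° sin 58° = 0.9135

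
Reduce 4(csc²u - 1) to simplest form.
4(csc²u - 1) = 4(cot²u) (using Pythagorean identity)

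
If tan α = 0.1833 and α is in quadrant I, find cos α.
cos α = 0.9836 (using tan²α + 1 = sec²α)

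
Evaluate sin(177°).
sin(177°) = 0.05234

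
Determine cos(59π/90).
cos(59π/90) = -0.4695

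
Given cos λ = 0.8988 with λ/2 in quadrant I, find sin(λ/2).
sin(λ/2) = ±√((1 - cos λ)/2); positive since λ/2 ∈ QI, so sin(λ/2) = 0.2249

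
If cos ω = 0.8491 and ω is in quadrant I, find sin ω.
sin ω = 0.5282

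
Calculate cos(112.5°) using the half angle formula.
cos(112.5°) = -√((1 + cos 225°)/2) = -0.3827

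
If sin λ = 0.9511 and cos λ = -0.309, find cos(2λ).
cos(2λ) = cos²λ - sin²λ = -0.8091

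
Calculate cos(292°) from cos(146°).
cos(292°) = 2cos²146° - 1 = 0.3746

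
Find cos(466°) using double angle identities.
cos(466°) = cos²233° - sin²233° = -0.2756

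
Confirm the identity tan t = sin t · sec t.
RHS = sin t · (1/cos t) = sin t/cos t = tan t = LHS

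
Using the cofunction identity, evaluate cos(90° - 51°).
cos(90° - 51°) = sin(51°) = 0.7771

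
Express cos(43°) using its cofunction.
cos(43°) = sin(90° - 43°) = sin(47°)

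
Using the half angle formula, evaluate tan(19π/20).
tan(19π/20) = sin 19π/10 / (1 + cos 19π/10) = -0.1584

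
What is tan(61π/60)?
tan(61π/60) = 0.05241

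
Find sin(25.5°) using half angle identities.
sin(25.5°) = √((1 - cos 51°)/2) = 0.4305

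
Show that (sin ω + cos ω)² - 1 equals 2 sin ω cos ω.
LHS = sin²ω + 2 sin ω cos ω + cos²ω - 1 = (sin²ω + cos²ω) + 2 sin ω cos ω - 1 = 1 + 2 sin ω cos ω - 1 = 2 sin ω cos ω = RHS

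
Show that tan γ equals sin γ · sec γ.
RHS = sin γ · (1/cos γ) = sin γ/cos γ = tan γ = LHS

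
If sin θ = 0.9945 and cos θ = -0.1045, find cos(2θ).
cos(2θ) = cos²θ - sin²θ = -0.9781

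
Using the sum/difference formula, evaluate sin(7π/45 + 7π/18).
sin(7π/45 + 7π/18) = sin 7π/45 cos 7π/18 + cos 7π/45 sin 7π/18 = 0.9903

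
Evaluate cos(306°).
cos(306°) = 0.5878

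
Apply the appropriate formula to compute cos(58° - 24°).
cos(58° - 24°) = cos 58° cos 24° + sin 58° sin 24° = 0.829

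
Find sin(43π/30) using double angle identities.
sin(43π/30) = 2 sin 43π/60 cos 43π/60 = -0.9781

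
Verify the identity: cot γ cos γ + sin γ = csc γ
LHS = cos²γ/sin γ + sin γ = (cos²γ + sin²γ)/sin γ = 1/sin γ = csc γ = RHS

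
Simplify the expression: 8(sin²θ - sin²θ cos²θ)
8(sin²θ - sin²θ cos²θ) = 8(sin⁴θ) (using Factoring)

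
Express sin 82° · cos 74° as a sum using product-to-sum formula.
sin 82° cos 74° = (1/2)[sin(82°+74°) + sin(82°-74°)]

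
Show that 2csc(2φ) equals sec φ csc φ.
LHS = 2/sin(2φ) = 2/(2 sin φ cos φ) = 1/(sin φ cos φ) = (1/cos φ)(1/sin φ) = sec φ csc φ = RHS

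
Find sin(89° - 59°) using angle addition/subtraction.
sin(89° - 59°) = sin 89° cos 59° - cos 89° sin 59° = 1/2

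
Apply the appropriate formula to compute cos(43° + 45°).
cos(43° + 45°) = cos 43° cos 45° - sin 43° sin 45° = 0.0349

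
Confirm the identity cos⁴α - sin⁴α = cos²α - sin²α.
LHS = (cos²α - sin²α)(cos²α + sin²α) = (cos²α - sin²α) · 1 = cos²α - sin²α = RHS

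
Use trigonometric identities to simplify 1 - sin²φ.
1 - sin²φ = cos²φ (using Pythagorean identity)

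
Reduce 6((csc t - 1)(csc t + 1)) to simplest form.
6((csc t - 1)(csc t + 1)) = 6(cot²t) (using Diff. of squares)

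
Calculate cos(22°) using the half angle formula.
cos(22°) = √((1 + cos 44°)/2) = 0.9272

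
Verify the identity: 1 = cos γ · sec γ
RHS = cos γ · (1/cos γ) = 1 = LHS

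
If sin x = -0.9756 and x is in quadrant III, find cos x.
cos x = -0.2196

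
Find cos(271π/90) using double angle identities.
cos(271π/90) = cos²271π/180 - sin²271π/180 = -0.9994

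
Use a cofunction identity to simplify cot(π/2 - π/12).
cot(π/2 - π/12) = tan(π/12)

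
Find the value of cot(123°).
cot(123°) = -0.6494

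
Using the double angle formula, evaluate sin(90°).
sin(90°) = 2 sin 45° cos 45° = 1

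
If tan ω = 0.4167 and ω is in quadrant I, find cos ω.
cos ω = 0.9231 (using tan²ω + 1 = sec²ω)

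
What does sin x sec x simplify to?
sin x sec x = tan x (using Reciprocal + quotient)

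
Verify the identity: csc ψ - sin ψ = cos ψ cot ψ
LHS = 1/sin ψ - sin ψ = (1 - sin²ψ)/sin ψ = cos²ψ/sin ψ = cos ψ · (cos ψ/sin ψ) = cos ψ cot ψ = RHS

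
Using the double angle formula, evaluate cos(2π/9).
cos(2π/9) = cos²π/9 - sin²π/9 = 0.766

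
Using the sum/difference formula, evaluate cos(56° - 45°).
cos(56° - 45°) = cos 56° cos 45° + sin 56° sin 45° = 0.9816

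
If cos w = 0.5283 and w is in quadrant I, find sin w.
sin w = 0.8491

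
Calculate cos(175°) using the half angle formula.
cos(175°) = -√((1 + cos 350°)/2) = -0.9962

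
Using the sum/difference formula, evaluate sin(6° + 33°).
sin(6° + 33°) = sin 6° cos 33° + cos 6° sin 33° = 0.6293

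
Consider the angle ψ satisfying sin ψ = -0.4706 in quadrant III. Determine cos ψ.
cos ψ = ±√(1 - sin²ψ) = -0.8823 (negative in QIII)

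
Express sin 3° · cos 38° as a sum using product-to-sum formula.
sin 3° cos 38° = (1/2)[sin(3°+38°) + sin(3°-38°)]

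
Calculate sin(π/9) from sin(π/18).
sin(π/9) = 2 sin π/18 cos π/18 = 0.342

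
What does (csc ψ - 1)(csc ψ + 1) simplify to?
(csc ψ - 1)(csc ψ + 1) = cot²ψ (using Diff. of squares)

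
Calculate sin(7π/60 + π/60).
sin(7π/60 + π/60) = sin 7π/60 cos π/60 + cos 7π/60 sin π/60 = 0.4067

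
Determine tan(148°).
tan(148°) = -0.6249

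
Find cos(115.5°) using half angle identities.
cos(115.5°) = -√((1 + cos 231°)/2) = -0.4305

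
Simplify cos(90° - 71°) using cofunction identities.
cos(90° - 71°) = sin(71°)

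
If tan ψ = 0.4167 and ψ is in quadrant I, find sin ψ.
sin ψ = 0.3846 (using tan²ψ + 1 = sec²ψ)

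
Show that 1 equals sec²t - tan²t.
RHS = 1/cos²t - sin²t/cos²t = (1 - sin²t)/cos²t = cos²t/cos²t = 1 = LHS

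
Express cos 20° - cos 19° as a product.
cos 20° - cos 19° = -2 sin(19.5°) sin(0.5°)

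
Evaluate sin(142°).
sin(142°) = 0.6157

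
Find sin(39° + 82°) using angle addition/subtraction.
sin(39° + 82°) = sin 39° cos 82° + cos 39° sin 82° = 0.8572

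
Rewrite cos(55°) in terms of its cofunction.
cos(55°) = sin(90° - 55°) = sin(35°)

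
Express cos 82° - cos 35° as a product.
cos 82° - cos 35° = -2 sin(58.5°) sin(23.5°)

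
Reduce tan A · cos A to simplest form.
tan A · cos A = sin A (using Quotient identity)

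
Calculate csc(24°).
csc(24°) = 2.459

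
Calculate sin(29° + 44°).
sin(29° + 44°) = sin 29° cos 44° + cos 29° sin 44° = 0.9563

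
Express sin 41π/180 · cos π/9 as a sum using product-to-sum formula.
sin 41π/180 cos π/9 = (1/2)[sin(41π/180+π/9) + sin(41π/180-π/9)]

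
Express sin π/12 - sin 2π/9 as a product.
sin π/12 - sin 2π/9 = 2 cos(11π/72) sin(-5π/72)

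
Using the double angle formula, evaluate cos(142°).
cos(142°) = cos²71° - sin²71° = -0.788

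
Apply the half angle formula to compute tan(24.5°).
tan(24.5°) = sin 49° / (1 + cos 49°) = 0.4557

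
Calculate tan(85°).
tan(85°) = 11.43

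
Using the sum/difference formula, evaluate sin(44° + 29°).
sin(44° + 29°) = sin 44° cos 29° + cos 44° sin 29° = 0.9563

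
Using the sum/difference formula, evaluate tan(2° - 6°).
tan(2° - 6°) = (tan 2° - tan 6°)/(1 + tan 2° tan 6°) = -0.06993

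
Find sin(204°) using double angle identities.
sin(204°) = 2 sin 102° cos 102° = -0.4067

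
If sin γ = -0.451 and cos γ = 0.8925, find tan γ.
tan γ = sin γ / cos γ = -0.5053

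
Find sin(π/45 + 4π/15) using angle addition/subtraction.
sin(π/45 + 4π/15) = sin π/45 cos 4π/15 + cos π/45 sin 4π/15 = 0.788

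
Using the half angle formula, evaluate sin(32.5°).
sin(32.5°) = √((1 - cos 65°)/2) = 0.5373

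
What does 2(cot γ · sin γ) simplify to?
2(cot γ · sin γ) = 2(cos γ) (using Quotient identity)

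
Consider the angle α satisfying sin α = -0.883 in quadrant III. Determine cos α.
cos α = ±√(1 - sin²α) = -0.4694 (negative in QIII)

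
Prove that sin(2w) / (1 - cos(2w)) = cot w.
LHS = 2 sin w cos w / (2sin²w) = cos w/sin w = cot w = RHS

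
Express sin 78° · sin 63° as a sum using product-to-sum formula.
sin 78° sin 63° = (1/2)[cos(78°-63°) - cos(78°+63°)]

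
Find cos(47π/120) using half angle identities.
cos(47π/120) = √((1 + cos 47π/60)/2) = 0.3338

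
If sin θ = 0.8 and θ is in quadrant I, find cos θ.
cos θ = 0.6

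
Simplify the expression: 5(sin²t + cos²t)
5(sin²t + cos²t) = 5 (using Pythagorean identity)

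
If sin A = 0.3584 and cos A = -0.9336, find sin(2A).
sin(2A) = 2 sin A cos A = -0.6692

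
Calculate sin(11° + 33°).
sin(11° + 33°) = sin 11° cos 33° + cos 11° sin 33° = 0.6947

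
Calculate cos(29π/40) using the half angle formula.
cos(29π/40) = -√((1 + cos 29π/20)/2) = -0.6494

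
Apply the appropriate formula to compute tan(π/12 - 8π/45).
tan(π/12 - 8π/45) = (tan π/12 - tan 8π/45)/(1 + tan π/12 tan 8π/45) = -0.3057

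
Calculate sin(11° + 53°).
sin(11° + 53°) = sin 11° cos 53° + cos 11° sin 53° = 0.8988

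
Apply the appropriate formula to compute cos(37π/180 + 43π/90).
cos(37π/180 + 43π/90) = cos 37π/180 cos 43π/90 - sin 37π/180 sin 43π/90 = -0.5446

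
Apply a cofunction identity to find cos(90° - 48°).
cos(90° - 48°) = sin(48°) = 0.7431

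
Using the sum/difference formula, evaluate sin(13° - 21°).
sin(13° - 21°) = sin 13° cos 21° - cos 13° sin 21° = -0.1392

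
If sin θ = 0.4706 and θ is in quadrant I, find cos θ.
cos θ = 0.8823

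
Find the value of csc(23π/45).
csc(23π/45) = 1.001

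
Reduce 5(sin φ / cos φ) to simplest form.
5(sin φ / cos φ) = 5(tan φ) (using Quotient identity)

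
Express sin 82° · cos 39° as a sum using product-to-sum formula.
sin 82° cos 39° = (1/2)[sin(82°+39°) + sin(82°-39°)]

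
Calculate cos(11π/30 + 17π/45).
cos(11π/30 + 17π/45) = cos 11π/30 cos 17π/45 - sin 11π/30 sin 17π/45 = -0.6947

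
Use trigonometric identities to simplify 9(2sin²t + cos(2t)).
9(2sin²t + cos(2t)) = 9 (using Double angle)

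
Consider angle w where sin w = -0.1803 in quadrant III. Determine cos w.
cos w = ±√(1 - sin²w) = -0.9836 (negative in QIII)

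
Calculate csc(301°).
csc(301°) = -1.167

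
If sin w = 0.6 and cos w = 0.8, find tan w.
tan w = sin w / cos w = 0.75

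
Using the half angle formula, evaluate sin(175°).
sin(175°) = √((1 - cos 350°)/2) = 0.08716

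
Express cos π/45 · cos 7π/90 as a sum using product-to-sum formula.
cos π/45 cos 7π/90 = (1/2)[cos(π/45-7π/90) + cos(π/45+7π/90)]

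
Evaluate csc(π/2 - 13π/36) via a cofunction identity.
csc(π/2 - 13π/36) = sec(13π/36) = 2.366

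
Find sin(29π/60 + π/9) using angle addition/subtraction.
sin(29π/60 + π/9) = sin 29π/60 cos π/9 + cos 29π/60 sin π/9 = 0.9563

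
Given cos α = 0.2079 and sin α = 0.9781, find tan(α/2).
tan(α/2) = sin α / (1 + cos α) = 0.8098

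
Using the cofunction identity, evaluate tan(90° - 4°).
tan(90° - 4°) = cot(4°) = 14.3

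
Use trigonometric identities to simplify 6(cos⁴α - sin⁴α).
6(cos⁴α - sin⁴α) = 6(cos(2α)) (using Factoring + double angle)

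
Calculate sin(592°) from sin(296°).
sin(592°) = 2 sin 296° cos 296° = -0.788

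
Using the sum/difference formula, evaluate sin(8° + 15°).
sin(8° + 15°) = sin 8° cos 15° + cos 8° sin 15° = 0.3907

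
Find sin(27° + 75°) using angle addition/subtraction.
sin(27° + 75°) = sin 27° cos 75° + cos 27° sin 75° = 0.9781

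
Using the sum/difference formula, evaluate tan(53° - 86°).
tan(53° - 86°) = (tan 53° - tan 86°)/(1 + tan 53° tan 86°) = -0.6494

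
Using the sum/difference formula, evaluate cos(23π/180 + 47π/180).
cos(23π/180 + 47π/180) = cos 23π/180 cos 47π/180 - sin 23π/180 sin 47π/180 = 0.342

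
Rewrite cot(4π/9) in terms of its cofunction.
cot(4π/9) = tan(π/2 - 4π/9) = tan(π/18)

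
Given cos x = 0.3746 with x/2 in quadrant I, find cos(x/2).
cos(x/2) = ±√((1 + cos x)/2); positive since x/2 ∈ QI, so cos(x/2) = 0.829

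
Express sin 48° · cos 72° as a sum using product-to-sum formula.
sin 48° cos 72° = (1/2)[sin(48°+72°) + sin(48°-72°)]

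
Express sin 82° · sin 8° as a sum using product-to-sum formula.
sin 82° sin 8° = (1/2)[cos(82°-8°) - cos(82°+8°)]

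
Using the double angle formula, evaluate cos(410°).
cos(410°) = cos²205° - sin²205° = 0.6428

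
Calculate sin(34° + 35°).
sin(34° + 35°) = sin 34° cos 35° + cos 34° sin 35° = 0.9336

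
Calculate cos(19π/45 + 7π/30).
cos(19π/45 + 7π/30) = cos 19π/45 cos 7π/30 - sin 19π/45 sin 7π/30 = -0.4695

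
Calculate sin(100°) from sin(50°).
sin(100°) = 2 sin 50° cos 50° = 0.9848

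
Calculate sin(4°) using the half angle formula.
sin(4°) = √((1 - cos 8°)/2) = 0.06976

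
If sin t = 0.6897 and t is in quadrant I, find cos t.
cos t = 0.7241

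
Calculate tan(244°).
tan(244°) = 2.05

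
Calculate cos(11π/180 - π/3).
cos(11π/180 - π/3) = cos 11π/180 cos π/3 + sin 11π/180 sin π/3 = 0.6561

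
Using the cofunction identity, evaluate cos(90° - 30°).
cos(90° - 30°) = sin(30°) = 1/2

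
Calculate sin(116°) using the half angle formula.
sin(116°) = √((1 - cos 232°)/2) = 0.8988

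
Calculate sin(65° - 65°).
sin(65° - 65°) = sin 65° cos 65° - cos 65° sin 65° = 0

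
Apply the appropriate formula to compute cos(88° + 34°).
cos(88° + 34°) = cos 88° cos 34° - sin 88° sin 34° = -0.5299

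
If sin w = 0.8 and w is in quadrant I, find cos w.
cos w = 0.6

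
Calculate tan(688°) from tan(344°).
tan(688°) = 2 tan 344° / (1 - tan²344°) = -0.6249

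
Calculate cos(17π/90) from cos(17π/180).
cos(17π/90) = cos²17π/180 - sin²17π/180 = 0.829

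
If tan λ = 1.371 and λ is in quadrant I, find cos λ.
cos λ = 0.5893 (using tan²λ + 1 = sec²λ)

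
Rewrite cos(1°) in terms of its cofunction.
cos(1°) = sin(90° - 1°) = sin(89°)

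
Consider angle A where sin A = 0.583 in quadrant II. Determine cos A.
cos A = ±√(1 - sin²A) = -0.8125 (negative in QII)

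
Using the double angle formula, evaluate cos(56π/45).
cos(56π/45) = 1 - 2sin²28π/45 = -0.7193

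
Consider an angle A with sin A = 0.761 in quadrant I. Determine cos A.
cos A = √(1 - sin²A) = 0.6488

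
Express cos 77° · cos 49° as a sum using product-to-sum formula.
cos 77° cos 49° = (1/2)[cos(77°-49°) + cos(77°+49°)]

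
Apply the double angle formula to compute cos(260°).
cos(260°) = cos²130° - sin²130° = -0.1736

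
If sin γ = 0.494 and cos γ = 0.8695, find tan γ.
tan γ = sin γ / cos γ = 0.5681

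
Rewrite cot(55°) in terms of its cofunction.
cot(55°) = tan(90° - 55°) = tan(35°)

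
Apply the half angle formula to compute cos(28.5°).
cos(28.5°) = √((1 + cos 57°)/2) = 0.8788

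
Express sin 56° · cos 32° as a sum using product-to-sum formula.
sin 56° cos 32° = (1/2)[sin(56°+32°) + sin(56°-32°)]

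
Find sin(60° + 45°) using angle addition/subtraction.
sin(60° + 45°) = sin 60° cos 45° + cos 60° sin 45° = (√6+√2)/4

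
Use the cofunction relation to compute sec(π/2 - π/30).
sec(π/2 - π/30) = csc(π/30) = 9.567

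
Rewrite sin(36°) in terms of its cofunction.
sin(36°) = cos(90° - 36°) = cos(54°)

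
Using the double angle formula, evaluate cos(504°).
cos(504°) = cos²252° - sin²252° = -0.809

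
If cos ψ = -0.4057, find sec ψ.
sec ψ = 1/cos ψ = -2.465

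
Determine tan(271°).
tan(271°) = -57.29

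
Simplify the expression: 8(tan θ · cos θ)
8(tan θ · cos θ) = 8(sin θ) (using Quotient identity)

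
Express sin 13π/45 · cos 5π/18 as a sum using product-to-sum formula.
sin 13π/45 cos 5π/18 = (1/2)[sin(13π/45+5π/18) + sin(13π/45-5π/18)]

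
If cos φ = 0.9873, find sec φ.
sec φ = 1/cos φ = 1.013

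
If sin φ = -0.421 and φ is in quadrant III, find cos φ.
cos φ = -0.9071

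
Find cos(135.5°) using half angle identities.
cos(135.5°) = -√((1 + cos 271°)/2) = -0.7133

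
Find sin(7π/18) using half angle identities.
sin(7π/18) = √((1 - cos 7π/9)/2) = 0.9397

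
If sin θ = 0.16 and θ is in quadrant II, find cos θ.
cos θ = -0.9871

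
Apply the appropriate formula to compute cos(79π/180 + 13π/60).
cos(79π/180 + 13π/60) = cos 79π/180 cos 13π/60 - sin 79π/180 sin 13π/60 = -0.4695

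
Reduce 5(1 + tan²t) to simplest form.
5(1 + tan²t) = 5(sec²t) (using Pythagorean identity)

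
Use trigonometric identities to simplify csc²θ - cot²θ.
csc²θ - cot²θ = 1 (using Pythagorean identity)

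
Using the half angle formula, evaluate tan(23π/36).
tan(23π/36) = sin 23π/18 / (1 + cos 23π/18) = -2.145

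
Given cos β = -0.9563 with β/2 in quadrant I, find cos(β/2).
cos(β/2) = ±√((1 + cos β)/2); positive since β/2 ∈ QI, so cos(β/2) = 0.1478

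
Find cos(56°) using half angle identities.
cos(56°) = √((1 + cos 112°)/2) = 0.5592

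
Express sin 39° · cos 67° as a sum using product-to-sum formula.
sin 39° cos 67° = (1/2)[sin(39°+67°) + sin(39°-67°)]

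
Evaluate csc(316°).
csc(316°) = -1.44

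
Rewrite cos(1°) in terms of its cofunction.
cos(1°) = sin(90° - 1°) = sin(89°)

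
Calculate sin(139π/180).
sin(139π/180) = 0.6561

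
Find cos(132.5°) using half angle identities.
cos(132.5°) = -√((1 + cos 265°)/2) = -0.6756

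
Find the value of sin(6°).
sin(6°) = 0.1045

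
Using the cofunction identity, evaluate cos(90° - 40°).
cos(90° - 40°) = sin(40°) = 0.6428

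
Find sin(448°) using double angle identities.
sin(448°) = 2 sin 224° cos 224° = 0.9994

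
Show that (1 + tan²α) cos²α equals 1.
LHS = sec²α · cos²α = (1/cos²α) · cos²α = 1 = RHS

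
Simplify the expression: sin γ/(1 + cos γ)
sin γ/(1 + cos γ) = tan(γ/2) (using Half angle)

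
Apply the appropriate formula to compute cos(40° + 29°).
cos(40° + 29°) = cos 40° cos 29° - sin 40° sin 29° = 0.3584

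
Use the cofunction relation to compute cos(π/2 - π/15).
cos(π/2 - π/15) = sin(π/15) = 0.2079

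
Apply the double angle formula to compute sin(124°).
sin(124°) = 2 sin 62° cos 62° = 0.829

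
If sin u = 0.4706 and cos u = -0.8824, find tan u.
tan u = sin u / cos u = -0.5333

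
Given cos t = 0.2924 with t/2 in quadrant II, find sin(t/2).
sin(t/2) = ±√((1 - cos t)/2); positive since t/2 ∈ QII, so sin(t/2) = 0.5948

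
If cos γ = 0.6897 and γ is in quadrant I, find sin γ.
sin γ = 0.7241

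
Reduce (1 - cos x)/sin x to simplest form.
(1 - cos x)/sin x = tan(x/2) (using Half angle)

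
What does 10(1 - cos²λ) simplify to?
10(1 - cos²λ) = 10(sin²λ) (using Pythagorean identity)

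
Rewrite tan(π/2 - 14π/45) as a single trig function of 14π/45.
tan(π/2 - 14π/45) = cot(14π/45)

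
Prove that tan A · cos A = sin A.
LHS = (sin A/cos A) · cos A = sin A = RHS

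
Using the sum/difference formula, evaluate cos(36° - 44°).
cos(36° - 44°) = cos 36° cos 44° + sin 36° sin 44° = 0.9903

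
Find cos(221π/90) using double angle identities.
cos(221π/90) = 2cos²221π/180 - 1 = 0.1392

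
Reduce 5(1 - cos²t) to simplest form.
5(1 - cos²t) = 5(sin²t) (using Pythagorean identity)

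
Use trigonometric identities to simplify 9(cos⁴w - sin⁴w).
9(cos⁴w - sin⁴w) = 9(cos(2w)) (using Factoring + double angle)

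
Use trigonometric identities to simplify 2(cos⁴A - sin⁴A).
2(cos⁴A - sin⁴A) = 2(cos(2A)) (using Factoring + double angle)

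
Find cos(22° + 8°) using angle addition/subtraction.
cos(22° + 8°) = cos 22° cos 8° - sin 22° sin 8° = √3/2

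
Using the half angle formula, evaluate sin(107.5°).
sin(107.5°) = √((1 - cos 215°)/2) = 0.9537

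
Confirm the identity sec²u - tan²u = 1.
LHS = 1/cos²u - sin²u/cos²u = (1 - sin²u)/cos²u = cos²u/cos²u = 1 = RHS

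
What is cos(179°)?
cos(179°) = -0.9998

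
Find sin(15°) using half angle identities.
sin(15°) = √((1 - cos 30°)/2) = (√6-√2)/4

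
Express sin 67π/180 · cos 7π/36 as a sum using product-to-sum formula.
sin 67π/180 cos 7π/36 = (1/2)[sin(67π/180+7π/36) + sin(67π/180-7π/36)]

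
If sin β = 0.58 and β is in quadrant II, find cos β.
cos β = -0.8146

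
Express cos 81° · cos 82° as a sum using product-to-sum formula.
cos 81° cos 82° = (1/2)[cos(81°-82°) + cos(81°+82°)]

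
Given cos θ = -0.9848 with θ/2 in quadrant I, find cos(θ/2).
cos(θ/2) = ±√((1 + cos θ)/2); positive since θ/2 ∈ QI, so cos(θ/2) = 0.08718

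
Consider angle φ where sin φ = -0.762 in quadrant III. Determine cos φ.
cos φ = ±√(1 - sin²φ) = -0.6476 (negative in QIII)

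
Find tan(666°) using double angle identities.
tan(666°) = 2 tan 333° / (1 - tan²333°) = -1.376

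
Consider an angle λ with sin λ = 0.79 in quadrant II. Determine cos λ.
cos λ = ±√(1 - sin²λ) = -0.6131 (negative in QII)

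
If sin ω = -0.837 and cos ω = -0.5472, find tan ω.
tan ω = sin ω / cos ω = 1.53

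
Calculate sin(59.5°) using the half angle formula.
sin(59.5°) = √((1 - cos 119°)/2) = 0.8616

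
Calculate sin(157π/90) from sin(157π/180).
sin(157π/90) = 2 sin 157π/180 cos 157π/180 = -0.7193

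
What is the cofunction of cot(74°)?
cot(74°) = tan(90° - 74°) = tan(16°)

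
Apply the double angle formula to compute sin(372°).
sin(372°) = 2 sin 186° cos 186° = 0.2079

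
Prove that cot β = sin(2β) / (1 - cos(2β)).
RHS = 2 sin β cos β / (2sin²β) = cos β/sin β = cot β = LHS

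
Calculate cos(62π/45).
cos(62π/45) = -0.3746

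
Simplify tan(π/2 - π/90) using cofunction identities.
tan(π/2 - π/90) = cot(π/90)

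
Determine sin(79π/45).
sin(79π/45) = -0.6947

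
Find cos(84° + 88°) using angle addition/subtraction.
cos(84° + 88°) = cos 84° cos 88° - sin 84° sin 88° = -0.9903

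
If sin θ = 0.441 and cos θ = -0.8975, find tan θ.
tan θ = sin θ / cos θ = -0.4914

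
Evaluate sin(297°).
sin(297°) = -0.891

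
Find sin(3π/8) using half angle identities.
sin(3π/8) = √((1 - cos 3π/4)/2) = √(2+√2)/2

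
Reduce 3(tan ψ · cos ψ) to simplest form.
3(tan ψ · cos ψ) = 3(sin ψ) (using Quotient identity)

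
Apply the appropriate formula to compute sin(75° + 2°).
sin(75° + 2°) = sin 75° cos 2° + cos 75° sin 2° = 0.9744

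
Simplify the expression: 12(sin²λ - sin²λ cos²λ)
12(sin²λ - sin²λ cos²λ) = 12(sin⁴λ) (using Factoring)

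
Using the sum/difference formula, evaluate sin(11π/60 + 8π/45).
sin(11π/60 + 8π/45) = sin 11π/60 cos 8π/45 + cos 11π/60 sin 8π/45 = 0.9063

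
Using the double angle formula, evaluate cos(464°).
cos(464°) = cos²232° - sin²232° = -0.2419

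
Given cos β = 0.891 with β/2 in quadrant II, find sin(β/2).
sin(β/2) = ±√((1 - cos β)/2); positive since β/2 ∈ QII, so sin(β/2) = 0.2335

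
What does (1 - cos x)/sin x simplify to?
(1 - cos x)/sin x = tan(x/2) (using Half angle)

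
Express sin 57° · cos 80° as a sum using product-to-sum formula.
sin 57° cos 80° = (1/2)[sin(57°+80°) + sin(57°-80°)]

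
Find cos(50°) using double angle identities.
cos(50°) = 1 - 2sin²25° = 0.6428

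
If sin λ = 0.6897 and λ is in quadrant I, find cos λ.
cos λ = 0.7241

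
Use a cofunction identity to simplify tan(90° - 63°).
tan(90° - 63°) = cot(63°)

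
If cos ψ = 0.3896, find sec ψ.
sec ψ = 1/cos ψ = 2.567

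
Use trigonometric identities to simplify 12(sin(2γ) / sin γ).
12(sin(2γ) / sin γ) = 12(2 cos γ) (using Double angle)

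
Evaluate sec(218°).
sec(218°) = -1.269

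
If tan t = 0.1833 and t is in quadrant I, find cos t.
cos t = 0.9836 (using tan²t + 1 = sec²t)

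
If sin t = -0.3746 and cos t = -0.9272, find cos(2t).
cos(2t) = cos²t - sin²t = 0.7194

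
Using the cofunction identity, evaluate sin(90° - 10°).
sin(90° - 10°) = cos(10°) = 0.9848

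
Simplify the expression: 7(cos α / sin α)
7(cos α / sin α) = 7(cot α) (using Quotient identity)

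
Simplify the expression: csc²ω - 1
csc²ω - 1 = cot²ω (using Pythagorean identity)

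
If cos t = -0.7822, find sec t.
sec t = 1/cos t = -1.278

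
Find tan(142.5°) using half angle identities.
tan(142.5°) = sin 285° / (1 + cos 285°) = -0.7673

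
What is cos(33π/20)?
cos(33π/20) = 0.454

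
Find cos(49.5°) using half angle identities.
cos(49.5°) = √((1 + cos 99°)/2) = 0.6494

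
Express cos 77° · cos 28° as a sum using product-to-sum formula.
cos 77° cos 28° = (1/2)[cos(77°-28°) + cos(77°+28°)]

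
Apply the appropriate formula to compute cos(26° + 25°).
cos(26° + 25°) = cos 26° cos 25° - sin 26° sin 25° = 0.6293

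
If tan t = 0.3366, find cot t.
cot t = 1/tan t = 2.971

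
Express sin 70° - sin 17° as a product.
sin 70° - sin 17° = 2 cos(43.5°) sin(26.5°)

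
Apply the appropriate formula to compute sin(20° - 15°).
sin(20° - 15°) = sin 20° cos 15° - cos 20° sin 15° = 0.08716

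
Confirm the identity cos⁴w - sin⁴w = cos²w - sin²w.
LHS = (cos²w - sin²w)(cos²w + sin²w) = (cos²w - sin²w) · 1 = cos²w - sin²w = RHS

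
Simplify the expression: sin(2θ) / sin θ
sin(2θ) / sin θ = 2 cos θ (using Double angle)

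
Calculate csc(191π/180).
csc(191π/180) = -5.241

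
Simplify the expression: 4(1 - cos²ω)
4(1 - cos²ω) = 4(sin²ω) (using Pythagorean identity)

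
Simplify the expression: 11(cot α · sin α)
11(cot α · sin α) = 11(cos α) (using Quotient identity)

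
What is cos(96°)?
cos(96°) = -0.1045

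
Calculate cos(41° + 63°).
cos(41° + 63°) = cos 41° cos 63° - sin 41° sin 63° = -0.2419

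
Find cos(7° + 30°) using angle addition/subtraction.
cos(7° + 30°) = cos 7° cos 30° - sin 7° sin 30° = 0.7986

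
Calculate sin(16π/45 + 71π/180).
sin(16π/45 + 71π/180) = sin 16π/45 cos 71π/180 + cos 16π/45 sin 71π/180 = √2/2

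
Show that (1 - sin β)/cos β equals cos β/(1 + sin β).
LHS = (1 - sin β)(1 + sin β) / (cos β(1 + sin β)) = (1 - sin²β) / (cos β(1 + sin β)) = cos²β / (cos β(1 + sin β)) = cos β/(1 + sin β) = RHS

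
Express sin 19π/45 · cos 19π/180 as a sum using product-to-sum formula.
sin 19π/45 cos 19π/180 = (1/2)[sin(19π/45+19π/180) + sin(19π/45-19π/180)]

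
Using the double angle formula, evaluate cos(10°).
cos(10°) = cos²5° - sin²5° = 0.9848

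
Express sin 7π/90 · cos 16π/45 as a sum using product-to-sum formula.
sin 7π/90 cos 16π/45 = (1/2)[sin(7π/90+16π/45) + sin(7π/90-16π/45)]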